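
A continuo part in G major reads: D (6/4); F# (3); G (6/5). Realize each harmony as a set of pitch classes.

D (6/4): D, G, B.
F# (5/3): F#, A, C.
G (6/5/3): G, B, D, E.

D, G, B | F#, A, C | G, B, D, E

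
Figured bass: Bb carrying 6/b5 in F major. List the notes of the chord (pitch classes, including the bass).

Bb, D, Fb, G

The written figures 6/b5 are shorthand for 6/5/3: the 3 is implied.
A third above Bb in this key is D.
A fifth above Bb in this key is F, lowered to Fb by the flat.
A sixth above Bb in this key is G.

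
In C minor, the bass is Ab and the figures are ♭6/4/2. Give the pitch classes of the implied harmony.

Ab, Bb, D, Fb

A second above Ab in this key is Bb.
A fourth above Ab in this key is D.
A sixth above Ab in this key is F, lowered to Fb by the flat.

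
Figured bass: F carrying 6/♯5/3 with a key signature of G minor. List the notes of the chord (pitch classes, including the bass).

F, A, C#, D

A third above F in this key is A.
A fifth above F in this key is C, raised to C# by the sharp.
A sixth above F in this key is D.
Together with the bass F, this spells D minor-major seventh in first inversion.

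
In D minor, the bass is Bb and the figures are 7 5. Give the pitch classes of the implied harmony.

The written figures 7 5 are shorthand for 7/5/3: the 3 is implied.
A third above Bb in this key is D.
A fifth above Bb in this key is F.
A seventh above Bb in this key is A.
Together with the bass Bb, this spells Bb major seventh in root position.

Bb, D, F, A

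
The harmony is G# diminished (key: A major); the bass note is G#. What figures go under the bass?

no figures

G# is the root of G# diminished, so the chord is in root position.
A triad in root position is figured 5/3, conventionally abbreviated (no figures — root-position triad).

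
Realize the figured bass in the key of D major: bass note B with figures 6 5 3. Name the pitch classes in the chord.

B, D, F#, G

A third above B in this key is D.
A fifth above B in this key is F#.
A sixth above B in this key is G.
Together with the bass B, this spells G major seventh in first inversion.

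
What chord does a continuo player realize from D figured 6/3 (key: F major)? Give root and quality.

The figures 6/3 indicate a triad in first inversion.
In first inversion the root lies a sixth above the bass: a sixth above D in F major is Bb.
The chord tones are D, F, Bb, giving Bb major.

Bb major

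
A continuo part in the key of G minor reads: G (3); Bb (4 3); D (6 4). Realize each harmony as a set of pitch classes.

G (5/3): G, Bb, D.
Bb (6/4/3): Bb, D, Eb, G.
D (6/4): D, G, Bb.

G, Bb, D | Bb, D, Eb, G | D, G, Bb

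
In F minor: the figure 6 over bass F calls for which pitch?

Counting 5 letter steps above F lands on D; in F minor, that letter is Db.

Db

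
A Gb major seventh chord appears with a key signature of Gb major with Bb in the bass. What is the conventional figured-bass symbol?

Bb is the third of Gb major seventh, so the chord is in first inversion.
A seventh chord in first inversion is figured 6/5/3, conventionally abbreviated 6/5.

6/5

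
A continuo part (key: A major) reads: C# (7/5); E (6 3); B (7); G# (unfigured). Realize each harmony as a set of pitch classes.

C# (7/5/3): C#, E, G#, B.
E (6/3): E, G#, C#.
B (7/5/3): B, D, F#, A.
G# (5/3): G#, B, D.

C#, E, G#, B | E, G#, C# | B, D, F#, A | G#, B, D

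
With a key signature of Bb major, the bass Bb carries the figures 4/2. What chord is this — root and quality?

The figures 4/2 indicate a seventh chord in third inversion.
In third inversion the root lies a second above the bass: a second above Bb in Bb major is C.
The chord tones are Bb, C, Eb, G, giving C minor seventh.

C minor seventh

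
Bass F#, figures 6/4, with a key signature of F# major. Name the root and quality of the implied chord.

The figures 6/4 indicate a triad in second inversion.
In second inversion the root lies a fourth above the bass: a fourth above F# in F# major is B.
The chord tones are F#, B, D#, giving B major.

B major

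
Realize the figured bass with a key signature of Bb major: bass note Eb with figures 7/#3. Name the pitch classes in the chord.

The written figures 7/#3 are shorthand for 7/5/3: the 5 is implied.
A third above Eb in this key is G, raised to G# by the sharp.
A fifth above Eb in this key is Bb.
A seventh above Eb in this key is D.

Eb, G#, Bb, D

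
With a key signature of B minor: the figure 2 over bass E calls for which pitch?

F#

Counting 1 letter step above E lands on F; in B minor, that letter is F#.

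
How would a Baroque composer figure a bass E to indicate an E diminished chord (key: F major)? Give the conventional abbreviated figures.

no figures

E is the root of E diminished, so the chord is in root position.
A triad in root position is figured 5/3, conventionally abbreviated (no figures — root-position triad).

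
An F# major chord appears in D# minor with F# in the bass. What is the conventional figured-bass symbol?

F# is the root of F# major, so the chord is in root position.
A triad in root position is figured 5/3, conventionally abbreviated (no figures — root-position triad).

no figures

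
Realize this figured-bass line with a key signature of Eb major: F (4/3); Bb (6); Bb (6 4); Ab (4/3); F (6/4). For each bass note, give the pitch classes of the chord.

F, Ab, Bb, D | Bb, D, G | Bb, Eb, G | Ab, C, D, F | F, Bb, D

F (6/4/3): F, Ab, Bb, D.
Bb (6/3): Bb, D, G.
Bb (6/4): Bb, Eb, G.
Ab (6/4/3): Ab, C, D, F.
F (6/4): F, Bb, D.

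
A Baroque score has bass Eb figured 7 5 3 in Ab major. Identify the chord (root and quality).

The figures 7 5 3 indicate a seventh chord in root position.
In root position the bass is the root, so the root is Eb.
The chord tones are Eb, G, Bb, Db, giving Eb dominant seventh.

Eb dominant seventh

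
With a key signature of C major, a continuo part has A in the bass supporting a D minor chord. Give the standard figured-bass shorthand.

6/4

A is the fifth of D minor, so the chord is in second inversion.
A triad in second inversion is figured 6/4, conventionally abbreviated 6/4.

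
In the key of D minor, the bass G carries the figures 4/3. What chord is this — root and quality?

C dominant seventh

The figures 4/3 indicate a seventh chord in second inversion.
In second inversion the root lies a fourth above the bass: a fourth above G in D minor is C.
The chord tones are G, Bb, C, E, giving C dominant seventh.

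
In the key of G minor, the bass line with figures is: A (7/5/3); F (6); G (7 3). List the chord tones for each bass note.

A (7/5/3): A, C, Eb, G.
F (6/3): F, A, D.
G (7/5/3): G, Bb, D, F.

A, C, Eb, G | F, A, D | G, Bb, D, F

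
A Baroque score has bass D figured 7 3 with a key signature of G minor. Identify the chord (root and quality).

The figures 7 3 indicate a seventh chord in root position.
In root position the bass is the root, so the root is D.
The chord tones are D, F, A, C, giving D minor seventh.

D minor seventh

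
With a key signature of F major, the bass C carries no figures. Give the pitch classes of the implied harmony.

C, E, G

An unfigured bass implies 5/3.
A third above C in this key is E.
A fifth above C in this key is G.
Together with the bass C, this spells C major in root position.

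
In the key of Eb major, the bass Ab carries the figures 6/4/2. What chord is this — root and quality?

Bb dominant seventh

The figures 6/4/2 indicate a seventh chord in third inversion.
In third inversion the root lies a second above the bass: a second above Ab in Eb major is Bb.
The chord tones are Ab, Bb, D, F, giving Bb dominant seventh.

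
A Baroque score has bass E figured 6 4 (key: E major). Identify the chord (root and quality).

The figures 6 4 indicate a triad in second inversion.
In second inversion the root lies a fourth above the bass: a fourth above E in E major is A.
The chord tones are E, A, C#, giving A major.

A major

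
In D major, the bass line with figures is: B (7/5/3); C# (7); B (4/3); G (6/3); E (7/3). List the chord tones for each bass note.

B, D, F#, A | C#, E, G, B | B, D, E, G | G, B, E | E, G, B, D

B (7/5/3): B, D, F#, A.
C# (7/5/3): C#, E, G, B.
B (6/4/3): B, D, E, G.
G (6/3): G, B, E.
E (7/5/3): E, G, B, D.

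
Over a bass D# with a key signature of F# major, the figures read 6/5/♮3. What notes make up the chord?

A third above D# in this key is F#, made natural (F) by the ♮ figure.
A fifth above D# in this key is A#.
A sixth above D# in this key is B.

D#, F, A#, B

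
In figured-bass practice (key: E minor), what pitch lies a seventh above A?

G

Counting 6 letter steps above A lands on G; in E minor, that letter is G.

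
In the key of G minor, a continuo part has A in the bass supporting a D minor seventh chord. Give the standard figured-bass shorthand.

A is the fifth of D minor seventh, so the chord is in second inversion.
A seventh chord in second inversion is figured 6/4/3, conventionally abbreviated 4/3.

4/3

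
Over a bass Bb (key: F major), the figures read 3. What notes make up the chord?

Bb, D, F

The written figures 3 are shorthand for 5/3: the 5 is implied.
A third above Bb in this key is D.
A fifth above Bb in this key is F.
Together with the bass Bb, this spells Bb major in root position.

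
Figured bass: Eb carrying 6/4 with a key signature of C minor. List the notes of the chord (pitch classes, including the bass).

A fourth above Eb in this key is Ab.
A sixth above Eb in this key is C.
Together with the bass Eb, this spells Ab major in second inversion.

Eb, Ab, C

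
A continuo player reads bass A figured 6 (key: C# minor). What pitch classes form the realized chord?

The written figures 6 are shorthand for 6/3: the 3 is implied.
A third above A in this key is C#.
A sixth above A in this key is F#.
Together with the bass A, this spells F# minor in first inversion.

A, C#, F#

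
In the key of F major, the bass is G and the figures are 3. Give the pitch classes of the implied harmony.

The written figures 3 are shorthand for 5/3: the 5 is implied.
A third above G in this key is Bb.
A fifth above G in this key is D.
Together with the bass G, this spells G minor in root position.

G, Bb, D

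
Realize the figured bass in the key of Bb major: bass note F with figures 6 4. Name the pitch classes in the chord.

A fourth above F in this key is Bb.
A sixth above F in this key is D.
Together with the bass F, this spells Bb major in second inversion.

F, Bb, D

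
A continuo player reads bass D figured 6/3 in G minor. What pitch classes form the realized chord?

A third above D in this key is F.
A sixth above D in this key is Bb.
Together with the bass D, this spells Bb major in first inversion.

D, F, Bb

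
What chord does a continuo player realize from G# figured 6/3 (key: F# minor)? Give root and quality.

E major

The figures 6/3 indicate a triad in first inversion.
In first inversion the root lies a sixth above the bass: a sixth above G# in F# minor is E.
The chord tones are G#, B, E, giving E major.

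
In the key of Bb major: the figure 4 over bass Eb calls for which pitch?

A

Counting 3 letter steps above Eb lands on A; in Bb major, that letter is A.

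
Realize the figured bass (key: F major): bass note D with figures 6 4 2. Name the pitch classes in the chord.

D, E, G, Bb

A second above D in this key is E.
A fourth above D in this key is G.
A sixth above D in this key is Bb.
Together with the bass D, this spells E half-diminished seventh in third inversion.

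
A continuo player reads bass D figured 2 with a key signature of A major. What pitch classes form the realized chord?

The written figures 2 are shorthand for 6/4/2: the 6/4 are implied.
A second above D in this key is E.
A fourth above D in this key is G#.
A sixth above D in this key is B.
Together with the bass D, this spells E dominant seventh in third inversion.

D, E, G#, B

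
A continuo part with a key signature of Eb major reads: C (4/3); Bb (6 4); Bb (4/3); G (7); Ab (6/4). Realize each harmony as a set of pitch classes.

C (6/4/3): C, Eb, F, Ab.
Bb (6/4): Bb, Eb, G.
Bb (6/4/3): Bb, D, Eb, G.
G (7/5/3): G, Bb, D, F.
Ab (6/4): Ab, D, F.

C, Eb, F, Ab | Bb, Eb, G | Bb, D, Eb, G | G, Bb, D, F | Ab, D, F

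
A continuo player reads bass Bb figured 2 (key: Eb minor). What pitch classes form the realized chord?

Bb, Cb, Eb, Gb

The written figures 2 are shorthand for 6/4/2: the 6/4 are implied.
A second above Bb in this key is Cb.
A fourth above Bb in this key is Eb.
A sixth above Bb in this key is Gb.
Together with the bass Bb, this spells Cb major seventh in third inversion.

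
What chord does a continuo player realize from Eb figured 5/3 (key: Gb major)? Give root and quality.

Eb minor

The figures 5/3 indicate a triad in root position.
In root position the bass is the root, so the root is Eb.
The chord tones are Eb, Gb, Bb, giving Eb minor.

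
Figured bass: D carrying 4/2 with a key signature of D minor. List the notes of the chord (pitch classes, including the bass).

D, E, G, Bb

The written figures 4/2 are shorthand for 6/4/2: the 6 is implied.
A second above D in this key is E.
A fourth above D in this key is G.
A sixth above D in this key is Bb.
Together with the bass D, this spells E half-diminished seventh in third inversion.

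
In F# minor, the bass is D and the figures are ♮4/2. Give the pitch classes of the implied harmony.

D, E, G, B

The written figures ♮4/2 are shorthand for 6/4/2: the 6 is implied.
A second above D in this key is E.
A fourth above D in this key is G#, made natural (G) by the ♮ figure.
A sixth above D in this key is B.
Together with the bass D, this spells E minor seventh in third inversion.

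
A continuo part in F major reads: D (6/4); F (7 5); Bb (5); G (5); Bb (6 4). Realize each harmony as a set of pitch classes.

D, G, Bb | F, A, C, E | Bb, D, F | G, Bb, D | Bb, E, G

D (6/4): D, G, Bb.
F (7/5/3): F, A, C, E.
Bb (5/3): Bb, D, F.
G (5/3): G, Bb, D.
Bb (6/4): Bb, E, G.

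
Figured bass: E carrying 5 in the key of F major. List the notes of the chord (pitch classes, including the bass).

The written figures 5 are shorthand for 5/3: the 3 is implied.
A third above E in this key is G.
A fifth above E in this key is Bb.
Together with the bass E, this spells E diminished in root position.

E, G, Bb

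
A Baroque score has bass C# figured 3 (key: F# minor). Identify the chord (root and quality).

The figures 3 indicate a triad in root position.
In root position the bass is the root, so the root is C#.
The chord tones are C#, E, G#, giving C# minor.

C# minor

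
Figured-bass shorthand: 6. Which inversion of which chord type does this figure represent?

6 is shorthand for 6/3.
Intervals of 6/3 above the bass form a triad; the bass is the third, so this is first inversion.

triad, first inversion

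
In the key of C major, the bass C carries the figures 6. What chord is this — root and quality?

A minor

The figures 6 indicate a triad in first inversion.
In first inversion the root lies a sixth above the bass: a sixth above C in C major is A.
The chord tones are C, E, A, giving A minor.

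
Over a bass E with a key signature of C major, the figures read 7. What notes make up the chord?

E, G, B, D

The written figures 7 are shorthand for 7/5/3: the 5/3 are implied.
A third above E in this key is G.
A fifth above E in this key is B.
A seventh above E in this key is D.
Together with the bass E, this spells E minor seventh in root position.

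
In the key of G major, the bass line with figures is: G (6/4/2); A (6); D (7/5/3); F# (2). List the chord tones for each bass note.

G, A, C, E | A, C, F# | D, F#, A, C | F#, G, B, D

G (6/4/2): G, A, C, E.
A (6/3): A, C, F#.
D (7/5/3): D, F#, A, C.
F# (6/4/2): F#, G, B, D.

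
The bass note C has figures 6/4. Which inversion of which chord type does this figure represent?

triad, second inversion

Intervals of 6/4 above the bass form a triad; the bass is the fifth, so this is second inversion.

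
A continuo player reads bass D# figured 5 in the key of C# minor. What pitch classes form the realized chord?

D#, F#, A

The written figures 5 are shorthand for 5/3: the 3 is implied.
A third above D# in this key is F#.
A fifth above D# in this key is A.
Together with the bass D#, this spells D# diminished in root position.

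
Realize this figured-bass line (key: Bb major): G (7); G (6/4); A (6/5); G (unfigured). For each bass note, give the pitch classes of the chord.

G (7/5/3): G, Bb, D, F.
G (6/4): G, C, Eb.
A (6/5/3): A, C, Eb, F.
G (5/3): G, Bb, D.

G, Bb, D, F | G, C, Eb | A, C, Eb, F | G, Bb, D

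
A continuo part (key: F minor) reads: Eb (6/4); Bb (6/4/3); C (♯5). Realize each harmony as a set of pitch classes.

Eb (6/4): Eb, Ab, C.
Bb (6/4/3): Bb, Db, Eb, G.
C (#5/3): C, Eb, G#.

Eb, Ab, C | Bb, Db, Eb, G | C, Eb, G#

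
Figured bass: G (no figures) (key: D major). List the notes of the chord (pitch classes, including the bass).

G, B, D

An unfigured bass implies 5/3.
A third above G in this key is B.
A fifth above G in this key is D.
Together with the bass G, this spells G major in root position.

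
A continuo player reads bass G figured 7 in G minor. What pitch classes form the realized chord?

G, Bb, D, F

The written figures 7 are shorthand for 7/5/3: the 5/3 are implied.
A third above G in this key is Bb.
A fifth above G in this key is D.
A seventh above G in this key is F.
Together with the bass G, this spells G minor seventh in root position.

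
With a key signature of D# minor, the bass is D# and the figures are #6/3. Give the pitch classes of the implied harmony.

A third above D# in this key is F#.
A sixth above D# in this key is B, raised to B# by the sharp.
Together with the bass D#, this spells B# diminished in first inversion.

D#, F#, B#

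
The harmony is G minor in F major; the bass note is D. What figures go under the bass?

6/4

D is the fifth of G minor, so the chord is in second inversion.
A triad in second inversion is figured 6/4, conventionally abbreviated 6/4.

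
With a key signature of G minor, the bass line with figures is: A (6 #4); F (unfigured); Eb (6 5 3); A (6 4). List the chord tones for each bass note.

A (6/#4): A, D#, F.
F (5/3): F, A, C.
Eb (6/5/3): Eb, G, Bb, C.
A (6/4): A, D, F.

A, D#, F | F, A, C | Eb, G, Bb, C | A, D, F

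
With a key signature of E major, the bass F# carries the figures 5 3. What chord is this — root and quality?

F# minor

The figures 5 3 indicate a triad in root position.
In root position the bass is the root, so the root is F#.
The chord tones are F#, A, C#, giving F# minor.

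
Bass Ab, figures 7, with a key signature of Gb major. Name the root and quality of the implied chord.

Ab minor seventh

The figures 7 indicate a seventh chord in root position.
In root position the bass is the root, so the root is Ab.
The chord tones are Ab, Cb, Eb, Gb, giving Ab minor seventh.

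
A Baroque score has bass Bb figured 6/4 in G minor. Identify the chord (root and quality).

The figures 6/4 indicate a triad in second inversion.
In second inversion the root lies a fourth above the bass: a fourth above Bb in G minor is Eb.
The chord tones are Bb, Eb, G, giving Eb major.

Eb major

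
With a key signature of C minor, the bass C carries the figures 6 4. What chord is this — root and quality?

F minor

The figures 6 4 indicate a triad in second inversion.
In second inversion the root lies a fourth above the bass: a fourth above C in C minor is F.
The chord tones are C, F, Ab, giving F minor.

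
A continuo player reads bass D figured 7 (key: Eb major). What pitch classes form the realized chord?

D, F, Ab, C

The written figures 7 are shorthand for 7/5/3: the 5/3 are implied.
A third above D in this key is F.
A fifth above D in this key is Ab.
A seventh above D in this key is C.
Together with the bass D, this spells D half-diminished seventh in root position.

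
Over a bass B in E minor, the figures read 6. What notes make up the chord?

B, D, G

The written figures 6 are shorthand for 6/3: the 3 is implied.
A third above B in this key is D.
A sixth above B in this key is G.
Together with the bass B, this spells G major in first inversion.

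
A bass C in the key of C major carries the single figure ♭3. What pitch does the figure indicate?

Eb

Counting 2 letter steps above C lands on E; in C major, that letter is E.
The b3 figure lowers it a semitone, giving Eb.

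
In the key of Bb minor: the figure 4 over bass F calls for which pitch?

Counting 3 letter steps above F lands on B; in Bb minor, that letter is Bb.

Bb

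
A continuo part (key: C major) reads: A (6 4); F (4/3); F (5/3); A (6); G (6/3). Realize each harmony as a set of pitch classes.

A (6/4): A, D, F.
F (6/4/3): F, A, B, D.
F (5/3): F, A, C.
A (6/3): A, C, F.
G (6/3): G, B, E.

A, D, F | F, A, B, D | F, A, C | A, C, F | G, B, E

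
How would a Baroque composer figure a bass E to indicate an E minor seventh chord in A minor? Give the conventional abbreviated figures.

E is the root of E minor seventh, so the chord is in root position.
A seventh chord in root position is figured 7/5/3, conventionally abbreviated 7.

7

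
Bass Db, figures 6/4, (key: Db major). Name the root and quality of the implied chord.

Gb major

The figures 6/4 indicate a triad in second inversion.
In second inversion the root lies a fourth above the bass: a fourth above Db in Db major is Gb.
The chord tones are Db, Gb, Bb, giving Gb major.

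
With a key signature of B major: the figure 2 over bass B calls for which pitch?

Counting 1 letter step above B lands on C; in B major, that letter is C#.

C#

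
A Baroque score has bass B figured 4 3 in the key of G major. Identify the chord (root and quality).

The figures 4 3 indicate a seventh chord in second inversion.
In second inversion the root lies a fourth above the bass: a fourth above B in G major is E.
The chord tones are B, D, E, G, giving E minor seventh.

E minor seventh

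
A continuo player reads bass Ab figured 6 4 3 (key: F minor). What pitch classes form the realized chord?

A third above Ab in this key is C.
A fourth above Ab in this key is Db.
A sixth above Ab in this key is F.
Together with the bass Ab, this spells Db major seventh in second inversion.

Ab, C, Db, F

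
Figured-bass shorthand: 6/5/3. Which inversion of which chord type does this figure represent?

Intervals of 6/5/3 above the bass form a seventh chord; the bass is the third, so this is first inversion.

seventh chord, first inversion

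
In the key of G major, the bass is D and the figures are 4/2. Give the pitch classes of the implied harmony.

D, E, G, B

The written figures 4/2 are shorthand for 6/4/2: the 6 is implied.
A second above D in this key is E.
A fourth above D in this key is G.
A sixth above D in this key is B.
Together with the bass D, this spells E minor seventh in third inversion.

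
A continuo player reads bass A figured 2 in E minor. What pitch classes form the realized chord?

A, B, D, F#

The written figures 2 are shorthand for 6/4/2: the 6/4 are implied.
A second above A in this key is B.
A fourth above A in this key is D.
A sixth above A in this key is F#.
Together with the bass A, this spells B minor seventh in third inversion.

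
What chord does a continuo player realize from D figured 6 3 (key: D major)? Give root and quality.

B minor

The figures 6 3 indicate a triad in first inversion.
In first inversion the root lies a sixth above the bass: a sixth above D in D major is B.
The chord tones are D, F#, B, giving B minor.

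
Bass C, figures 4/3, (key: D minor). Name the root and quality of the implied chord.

F major seventh

The figures 4/3 indicate a seventh chord in second inversion.
In second inversion the root lies a fourth above the bass: a fourth above C in D minor is F.
The chord tones are C, E, F, A, giving F major seventh.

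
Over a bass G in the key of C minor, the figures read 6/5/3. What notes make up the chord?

G, Bb, D, Eb

A third above G in this key is Bb.
A fifth above G in this key is D.
A sixth above G in this key is Eb.
Together with the bass G, this spells Eb major seventh in first inversion.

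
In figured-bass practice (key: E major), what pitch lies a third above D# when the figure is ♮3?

Counting 2 letter steps above D# lands on F; in E major, that letter is F#.
The ♮3 figure makes it natural, giving F.

F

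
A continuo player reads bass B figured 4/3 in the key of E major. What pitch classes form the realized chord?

B, D#, E, G#

The written figures 4/3 are shorthand for 6/4/3: the 6 is implied.
A third above B in this key is D#.
A fourth above B in this key is E.
A sixth above B in this key is G#.
Together with the bass B, this spells E major seventh in second inversion.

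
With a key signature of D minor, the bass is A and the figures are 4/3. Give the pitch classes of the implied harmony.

A, C, D, F

The written figures 4/3 are shorthand for 6/4/3: the 6 is implied.
A third above A in this key is C.
A fourth above A in this key is D.
A sixth above A in this key is F.
Together with the bass A, this spells D minor seventh in second inversion.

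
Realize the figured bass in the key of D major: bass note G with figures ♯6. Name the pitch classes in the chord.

G, B, E#

The written figures ♯6 are shorthand for 6/3: the 3 is implied.
A third above G in this key is B.
A sixth above G in this key is E, raised to E# by the sharp.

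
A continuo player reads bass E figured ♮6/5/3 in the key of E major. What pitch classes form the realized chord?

E, G#, B, C

A third above E in this key is G#.
A fifth above E in this key is B.
A sixth above E in this key is C#, made natural (C) by the ♮ figure.
Together with the bass E, this spells C augmented major seventh in first inversion.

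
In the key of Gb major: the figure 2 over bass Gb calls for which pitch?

Ab

Counting 1 letter step above Gb lands on A; in Gb major, that letter is Ab.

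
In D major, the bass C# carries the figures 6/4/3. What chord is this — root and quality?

F# minor seventh

The figures 6/4/3 indicate a seventh chord in second inversion.
In second inversion the root lies a fourth above the bass: a fourth above C# in D major is F#.
The chord tones are C#, E, F#, A, giving F# minor seventh.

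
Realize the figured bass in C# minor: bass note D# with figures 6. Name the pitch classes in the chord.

The written figures 6 are shorthand for 6/3: the 3 is implied.
A third above D# in this key is F#.
A sixth above D# in this key is B.
Together with the bass D#, this spells B major in first inversion.

D#, F#, B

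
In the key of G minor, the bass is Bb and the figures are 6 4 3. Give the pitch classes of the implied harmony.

A third above Bb in this key is D.
A fourth above Bb in this key is Eb.
A sixth above Bb in this key is G.
Together with the bass Bb, this spells Eb major seventh in second inversion.

Bb, D, Eb, G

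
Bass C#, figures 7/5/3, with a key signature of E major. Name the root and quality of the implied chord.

The figures 7/5/3 indicate a seventh chord in root position.
In root position the bass is the root, so the root is C#.
The chord tones are C#, E, G#, B, giving C# minor seventh.

C# minor seventh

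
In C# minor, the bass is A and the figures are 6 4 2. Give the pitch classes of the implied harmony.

A second above A in this key is B.
A fourth above A in this key is D#.
A sixth above A in this key is F#.
Together with the bass A, this spells B dominant seventh in third inversion.

A, B, D#, F#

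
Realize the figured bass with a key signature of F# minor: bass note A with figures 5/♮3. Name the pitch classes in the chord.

A third above A in this key is C#, made natural (C) by the ♮ figure.
A fifth above A in this key is E.
Together with the bass A, this spells A minor in root position.

A, C, E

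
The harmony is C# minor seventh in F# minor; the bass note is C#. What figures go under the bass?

C# is the root of C# minor seventh, so the chord is in root position.
A seventh chord in root position is figured 7/5/3, conventionally abbreviated 7.

7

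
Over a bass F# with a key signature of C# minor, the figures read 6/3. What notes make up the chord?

A third above F# in this key is A.
A sixth above F# in this key is D#.
Together with the bass F#, this spells D# diminished in first inversion.

F#, A, D#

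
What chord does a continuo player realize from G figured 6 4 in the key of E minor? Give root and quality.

C major

The figures 6 4 indicate a triad in second inversion.
In second inversion the root lies a fourth above the bass: a fourth above G in E minor is C.
The chord tones are G, C, E, giving C major.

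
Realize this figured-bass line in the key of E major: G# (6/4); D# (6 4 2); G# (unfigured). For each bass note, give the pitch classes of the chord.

G#, C#, E | D#, E, G#, B | G#, B, D#

G# (6/4): G#, C#, E.
D# (6/4/2): D#, E, G#, B.
G# (5/3): G#, B, D#.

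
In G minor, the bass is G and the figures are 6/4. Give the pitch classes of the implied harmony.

A fourth above G in this key is C.
A sixth above G in this key is Eb.
Together with the bass G, this spells C minor in second inversion.

G, C, Eb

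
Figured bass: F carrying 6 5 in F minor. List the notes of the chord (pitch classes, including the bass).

The written figures 6 5 are shorthand for 6/5/3: the 3 is implied.
A third above F in this key is Ab.
A fifth above F in this key is C.
A sixth above F in this key is Db.
Together with the bass F, this spells Db major seventh in first inversion.

F, Ab, C, Db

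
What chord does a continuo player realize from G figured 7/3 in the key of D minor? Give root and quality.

G minor seventh

The figures 7/3 indicate a seventh chord in root position.
In root position the bass is the root, so the root is G.
The chord tones are G, Bb, D, F, giving G minor seventh.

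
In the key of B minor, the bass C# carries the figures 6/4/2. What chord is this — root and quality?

The figures 6/4/2 indicate a seventh chord in third inversion.
In third inversion the root lies a second above the bass: a second above C# in B minor is D.
The chord tones are C#, D, F#, A, giving D major seventh.

D major seventh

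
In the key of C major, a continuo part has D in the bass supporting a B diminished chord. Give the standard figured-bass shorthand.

D is the third of B diminished, so the chord is in first inversion.
A triad in first inversion is figured 6/3, conventionally abbreviated 6.

6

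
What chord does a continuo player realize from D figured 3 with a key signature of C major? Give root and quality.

The figures 3 indicate a triad in root position.
In root position the bass is the root, so the root is D.
The chord tones are D, F, A, giving D minor.

D minor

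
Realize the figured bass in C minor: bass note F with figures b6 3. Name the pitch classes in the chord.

A third above F in this key is Ab.
A sixth above F in this key is D, lowered to Db by the flat.
Together with the bass F, this spells Db major in first inversion.

F, Ab, Db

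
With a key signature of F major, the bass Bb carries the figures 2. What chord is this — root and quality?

C dominant seventh

The figures 2 indicate a seventh chord in third inversion.
In third inversion the root lies a second above the bass: a second above Bb in F major is C.
The chord tones are Bb, C, E, G, giving C dominant seventh.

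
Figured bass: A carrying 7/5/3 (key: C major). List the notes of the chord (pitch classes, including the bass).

A, C, E, G

A third above A in this key is C.
A fifth above A in this key is E.
A seventh above A in this key is G.
Together with the bass A, this spells A minor seventh in root position.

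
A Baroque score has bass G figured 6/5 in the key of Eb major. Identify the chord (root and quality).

Eb major seventh

The figures 6/5 indicate a seventh chord in first inversion.
In first inversion the root lies a sixth above the bass: a sixth above G in Eb major is Eb.
The chord tones are G, Bb, D, Eb, giving Eb major seventh.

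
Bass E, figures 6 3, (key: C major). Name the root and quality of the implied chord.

The figures 6 3 indicate a triad in first inversion.
In first inversion the root lies a sixth above the bass: a sixth above E in C major is C.
The chord tones are E, G, C, giving C major.

C major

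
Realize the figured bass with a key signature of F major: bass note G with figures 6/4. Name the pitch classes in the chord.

A fourth above G in this key is C.
A sixth above G in this key is E.
Together with the bass G, this spells C major in second inversion.

G, C, E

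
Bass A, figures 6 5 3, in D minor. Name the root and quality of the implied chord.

F major seventh

The figures 6 5 3 indicate a seventh chord in first inversion.
In first inversion the root lies a sixth above the bass: a sixth above A in D minor is F.
The chord tones are A, C, E, F, giving F major seventh.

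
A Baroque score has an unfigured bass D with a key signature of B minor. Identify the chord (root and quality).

D major

An unfigured bass indicates a triad in root position.
In root position the bass is the root, so the root is D.
The chord tones are D, F#, A, giving D major.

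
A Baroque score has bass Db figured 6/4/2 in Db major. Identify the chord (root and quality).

The figures 6/4/2 indicate a seventh chord in third inversion.
In third inversion the root lies a second above the bass: a second above Db in Db major is Eb.
The chord tones are Db, Eb, Gb, Bb, giving Eb minor seventh.

Eb minor seventh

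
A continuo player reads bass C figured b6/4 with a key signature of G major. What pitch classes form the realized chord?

C, F#, Ab

A fourth above C in this key is F#.
A sixth above C in this key is A, lowered to Ab by the flat.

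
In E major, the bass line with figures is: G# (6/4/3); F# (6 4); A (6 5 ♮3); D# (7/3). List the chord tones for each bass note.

G#, B, C#, E | F#, B, D# | A, C, E, F# | D#, F#, A, C#

G# (6/4/3): G#, B, C#, E.
F# (6/4): F#, B, D#.
A (6/5/♮3): A, C, E, F#.
D# (7/5/3): D#, F#, A, C#.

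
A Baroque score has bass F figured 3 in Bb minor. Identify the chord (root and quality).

The figures 3 indicate a triad in root position.
In root position the bass is the root, so the root is F.
The chord tones are F, Ab, C, giving F minor.

F minor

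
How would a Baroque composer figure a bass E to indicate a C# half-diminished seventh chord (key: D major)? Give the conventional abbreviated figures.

6/5

E is the third of C# half-diminished seventh, so the chord is in first inversion.
A seventh chord in first inversion is figured 6/5/3, conventionally abbreviated 6/5.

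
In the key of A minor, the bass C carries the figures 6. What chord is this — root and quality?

The figures 6 indicate a triad in first inversion.
In first inversion the root lies a sixth above the bass: a sixth above C in A minor is A.
The chord tones are C, E, A, giving A minor.

A minor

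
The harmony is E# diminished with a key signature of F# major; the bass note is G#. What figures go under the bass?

G# is the third of E# diminished, so the chord is in first inversion.
A triad in first inversion is figured 6/3, conventionally abbreviated 6.

6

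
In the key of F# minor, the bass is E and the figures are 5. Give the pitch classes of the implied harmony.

E, G#, B

The written figures 5 are shorthand for 5/3: the 3 is implied.
A third above E in this key is G#.
A fifth above E in this key is B.
Together with the bass E, this spells E major in root position.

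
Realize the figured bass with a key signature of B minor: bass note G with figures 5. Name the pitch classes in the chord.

G, B, D

The written figures 5 are shorthand for 5/3: the 3 is implied.
A third above G in this key is B.
A fifth above G in this key is D.
Together with the bass G, this spells G major in root position.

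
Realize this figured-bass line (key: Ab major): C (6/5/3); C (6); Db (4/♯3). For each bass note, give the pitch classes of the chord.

C, Eb, G, Ab | C, Eb, Ab | Db, F#, G, Bb

C (6/5/3): C, Eb, G, Ab.
C (6/3): C, Eb, Ab.
Db (6/4/#3): Db, F#, G, Bb.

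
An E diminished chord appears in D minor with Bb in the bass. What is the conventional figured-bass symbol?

6/4

Bb is the fifth of E diminished, so the chord is in second inversion.
A triad in second inversion is figured 6/4, conventionally abbreviated 6/4.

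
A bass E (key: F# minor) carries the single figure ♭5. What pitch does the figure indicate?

Bb

Counting 4 letter steps above E lands on B; in F# minor, that letter is B.
The b5 figure lowers it a semitone, giving Bb.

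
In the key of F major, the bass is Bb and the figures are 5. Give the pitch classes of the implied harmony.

Bb, D, F

The written figures 5 are shorthand for 5/3: the 3 is implied.
A third above Bb in this key is D.
A fifth above Bb in this key is F.
Together with the bass Bb, this spells Bb major in root position.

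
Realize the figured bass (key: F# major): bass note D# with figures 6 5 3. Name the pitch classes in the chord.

A third above D# in this key is F#.
A fifth above D# in this key is A#.
A sixth above D# in this key is B.
Together with the bass D#, this spells B major seventh in first inversion.

D#, F#, A#, B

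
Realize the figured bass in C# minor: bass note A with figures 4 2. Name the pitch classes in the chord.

A, B, D#, F#

The written figures 4 2 are shorthand for 6/4/2: the 6 is implied.
A second above A in this key is B.
A fourth above A in this key is D#.
A sixth above A in this key is F#.
Together with the bass A, this spells B dominant seventh in third inversion.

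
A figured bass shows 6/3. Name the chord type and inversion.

triad, first inversion

Intervals of 6/3 above the bass form a triad; the bass is the third, so this is first inversion.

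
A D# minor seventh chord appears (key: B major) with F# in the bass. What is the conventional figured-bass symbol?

F# is the third of D# minor seventh, so the chord is in first inversion.
A seventh chord in first inversion is figured 6/5/3, conventionally abbreviated 6/5.

6/5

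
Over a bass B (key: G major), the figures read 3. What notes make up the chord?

B, D, F#

The written figures 3 are shorthand for 5/3: the 5 is implied.
A third above B in this key is D.
A fifth above B in this key is F#.
Together with the bass B, this spells B minor in root position.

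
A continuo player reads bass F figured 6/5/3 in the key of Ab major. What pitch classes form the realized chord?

A third above F in this key is Ab.
A fifth above F in this key is C.
A sixth above F in this key is Db.
Together with the bass F, this spells Db major seventh in first inversion.

F, Ab, C, Db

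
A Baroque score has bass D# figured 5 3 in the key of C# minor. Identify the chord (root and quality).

The figures 5 3 indicate a triad in root position.
In root position the bass is the root, so the root is D#.
The chord tones are D#, F#, A, giving D# diminished.

D# diminished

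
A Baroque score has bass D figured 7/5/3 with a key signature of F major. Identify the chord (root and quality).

D minor seventh

The figures 7/5/3 indicate a seventh chord in root position.
In root position the bass is the root, so the root is D.
The chord tones are D, F, A, C, giving D minor seventh.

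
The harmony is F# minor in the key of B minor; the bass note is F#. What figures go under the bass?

F# is the root of F# minor, so the chord is in root position.
A triad in root position is figured 5/3, conventionally abbreviated (no figures — root-position triad).

no figures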